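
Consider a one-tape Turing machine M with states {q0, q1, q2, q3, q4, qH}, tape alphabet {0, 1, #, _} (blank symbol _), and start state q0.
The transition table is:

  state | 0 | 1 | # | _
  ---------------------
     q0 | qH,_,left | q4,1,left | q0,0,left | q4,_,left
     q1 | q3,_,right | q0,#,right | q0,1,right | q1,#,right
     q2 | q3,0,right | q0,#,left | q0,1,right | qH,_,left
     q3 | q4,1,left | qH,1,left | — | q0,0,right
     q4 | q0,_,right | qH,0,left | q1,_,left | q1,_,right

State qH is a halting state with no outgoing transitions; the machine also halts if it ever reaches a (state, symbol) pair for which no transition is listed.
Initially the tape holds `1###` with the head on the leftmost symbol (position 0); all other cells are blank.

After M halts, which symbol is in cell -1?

state=q0 head=0 tape=__[1]###   (q0,1)→(q4,1,left)
state=q4 head=-1 tape=_[_]1###   (q4,_)→(q1,_,right)
state=q1 head=0 tape=__[1]###   (q1,1)→(q0,#,right)
state=q0 head=1 tape=__#[#]##   (q0,#)→(q0,0,left)
state=q0 head=0 tape=__[#]0##   (q0,#)→(q0,0,left)
state=q0 head=-1 tape=_[_]00##   (q0,_)→(q4,_,left)
state=q4 head=-2 tape=[_]_00##   (q4,_)→(q1,_,right)
state=q1 head=-1 tape=_[_]00##   (q1,_)→(q1,#,right)
state=q1 head=0 tape=_#[0]0##   (q1,0)→(q3,_,right)
state=q3 head=1 tape=_#_[0]##   (q3,0)→(q4,1,left)
state=q4 head=0 tape=_#[_]1##   (q4,_)→(q1,_,right)
state=q1 head=1 tape=_#_[1]##   (q1,1)→(q0,#,right)
state=q0 head=2 tape=_#_#[#]#   (q0,#)→(q0,0,left)
state=q0 head=1 tape=_#_[#]0#   (q0,#)→(q0,0,left)
state=q0 head=0 tape=_#[_]00#   (q0,_)→(q4,_,left)
state=q4 head=-1 tape=_[#]_00#   (q4,#)→(q1,_,left)
state=q1 head=-2 tape=[_]__00#   (q1,_)→(q1,#,right)
state=q1 head=-1 tape=#[_]_00#   (q1,_)→(q1,#,right)
state=q1 head=0 tape=##[_]00#   (q1,_)→(q1,#,right)
state=q1 head=1 tape=###[0]0#   (q1,0)→(q3,_,right)
state=q3 head=2 tape=###_[0]#   (q3,0)→(q4,1,left)
state=q4 head=1 tape=###[_]1#   (q4,_)→(q1,_,right)
state=q1 head=2 tape=###_[1]#   (q1,1)→(q0,#,right)
state=q0 head=3 tape=###_#[#]   (q0,#)→(q0,0,left)
state=q0 head=2 tape=###_[#]0   (q0,#)→(q0,0,left)
state=q0 head=1 tape=###[_]00   (q0,_)→(q4,_,left)
state=q4 head=0 tape=##[#]_00   (q4,#)→(q1,_,left)
state=q1 head=-1 tape=#[#]__00   (q1,#)→(q0,1,right)
state=q0 head=0 tape=#1[_]_00   (q0,_)→(q4,_,left)
state=q4 head=-1 tape=#[1]__00   (q4,1)→(qH,0,left)
state=qH head=-2 tape=[#]0__00
Cell -1 holds 0 when M halts.

0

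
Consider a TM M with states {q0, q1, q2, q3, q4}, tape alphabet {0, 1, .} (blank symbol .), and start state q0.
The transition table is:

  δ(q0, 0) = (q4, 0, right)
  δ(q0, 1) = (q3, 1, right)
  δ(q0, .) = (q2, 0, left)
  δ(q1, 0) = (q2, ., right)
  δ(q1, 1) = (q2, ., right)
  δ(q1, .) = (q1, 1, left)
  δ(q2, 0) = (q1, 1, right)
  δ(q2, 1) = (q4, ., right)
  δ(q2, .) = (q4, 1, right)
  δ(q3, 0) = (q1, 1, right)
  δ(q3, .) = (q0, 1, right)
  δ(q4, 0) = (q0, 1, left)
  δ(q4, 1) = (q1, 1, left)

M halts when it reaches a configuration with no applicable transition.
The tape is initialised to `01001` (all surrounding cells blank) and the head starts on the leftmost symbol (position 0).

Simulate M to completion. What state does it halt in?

q0 | [0]1001   read 0 → write 0, move right, go to q4
q4 | 0[1]001   read 1 → write 1, move left, go to q1
q1 | [0]1001   read 0 → write ., move right, go to q2
q2 | .[1]001   read 1 → write ., move right, go to q4
q4 | ..[0]01   read 0 → write 1, move left, go to q0
q0 | .[.]101   read . → write 0, move left, go to q2
q2 | [.]0101   read . → write 1, move right, go to q4
q4 | 1[0]101   read 0 → write 1, move left, go to q0
q0 | [1]1101   read 1 → write 1, move right, go to q3
q3 | 1[1]101
No transition is defined for (q3, 1); M halts in state q3.

q3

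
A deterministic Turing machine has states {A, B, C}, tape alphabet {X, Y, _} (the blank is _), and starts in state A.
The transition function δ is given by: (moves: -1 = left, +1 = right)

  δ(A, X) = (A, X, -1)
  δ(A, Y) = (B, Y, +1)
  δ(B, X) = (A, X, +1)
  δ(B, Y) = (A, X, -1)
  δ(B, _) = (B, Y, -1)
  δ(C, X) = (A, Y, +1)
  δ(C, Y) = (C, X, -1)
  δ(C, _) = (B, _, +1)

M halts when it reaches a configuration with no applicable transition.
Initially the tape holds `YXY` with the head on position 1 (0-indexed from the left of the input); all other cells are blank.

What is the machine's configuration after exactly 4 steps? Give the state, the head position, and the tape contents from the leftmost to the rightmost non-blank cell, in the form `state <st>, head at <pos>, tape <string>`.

state=A head=1 tape=Y[X]Y_   (A,X)→(A,X,-1)
state=A head=0 tape=[Y]XY_   (A,Y)→(B,Y,+1)
state=B head=1 tape=Y[X]Y_   (B,X)→(A,X,+1)
state=A head=2 tape=YX[Y]_   (A,Y)→(B,Y,+1)
state=B head=3 tape=YXY[_]
After 4 steps: state B, head at 3, tape YXY.

state B, head at 3, tape YXY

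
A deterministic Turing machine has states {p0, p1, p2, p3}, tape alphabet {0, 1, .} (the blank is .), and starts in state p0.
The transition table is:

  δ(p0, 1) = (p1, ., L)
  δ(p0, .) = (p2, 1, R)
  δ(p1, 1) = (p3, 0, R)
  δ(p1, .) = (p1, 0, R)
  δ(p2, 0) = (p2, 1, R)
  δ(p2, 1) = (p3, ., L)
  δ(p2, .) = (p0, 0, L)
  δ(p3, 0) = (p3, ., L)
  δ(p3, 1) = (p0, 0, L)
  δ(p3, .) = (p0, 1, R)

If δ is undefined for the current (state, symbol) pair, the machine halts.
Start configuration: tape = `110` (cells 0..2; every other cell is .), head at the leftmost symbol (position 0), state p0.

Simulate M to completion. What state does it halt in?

p0 | ..[1]10   read 1 → write ., move L, go to p1
p1 | .[.].10   read . → write 0, move R, go to p1
p1 | .0[.]10   read . → write 0, move R, go to p1
p1 | .00[1]0   read 1 → write 0, move R, go to p3
p3 | .000[0]   read 0 → write ., move L, go to p3
p3 | .00[0].   read 0 → write ., move L, go to p3
p3 | .0[0]..   read 0 → write ., move L, go to p3
p3 | .[0]...   read 0 → write ., move L, go to p3
p3 | [.]....   read . → write 1, move R, go to p0
p0 | 1[.]...   read . → write 1, move R, go to p2
p2 | 11[.]..   read . → write 0, move L, go to p0
p0 | 1[1]0..   read 1 → write ., move L, go to p1
p1 | [1].0..   read 1 → write 0, move R, go to p3
p3 | 0[.]0..   read . → write 1, move R, go to p0
p0 | 01[0]..
No transition is defined for (p0, 0); M halts in state p0.

p0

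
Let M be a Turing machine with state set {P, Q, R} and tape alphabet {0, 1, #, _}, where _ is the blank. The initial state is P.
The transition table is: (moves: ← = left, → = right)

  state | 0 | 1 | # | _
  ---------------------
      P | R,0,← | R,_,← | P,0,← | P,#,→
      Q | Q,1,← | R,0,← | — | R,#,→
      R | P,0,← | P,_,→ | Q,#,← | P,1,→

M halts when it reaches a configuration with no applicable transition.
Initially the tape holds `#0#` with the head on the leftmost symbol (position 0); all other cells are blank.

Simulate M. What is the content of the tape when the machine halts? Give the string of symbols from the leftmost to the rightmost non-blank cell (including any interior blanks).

state=P head=0 tape=__[#]0#   (P,#)→(P,0,←)
state=P head=-1 tape=_[_]00#   (P,_)→(P,#,→)
state=P head=0 tape=_#[0]0#   (P,0)→(R,0,←)
state=R head=-1 tape=_[#]00#   (R,#)→(Q,#,←)
state=Q head=-2 tape=[_]#00#   (Q,_)→(R,#,→)
state=R head=-1 tape=#[#]00#   (R,#)→(Q,#,←)
state=Q head=-2 tape=[#]#00#
The non-blank tape span at halt is ##00#.

##00#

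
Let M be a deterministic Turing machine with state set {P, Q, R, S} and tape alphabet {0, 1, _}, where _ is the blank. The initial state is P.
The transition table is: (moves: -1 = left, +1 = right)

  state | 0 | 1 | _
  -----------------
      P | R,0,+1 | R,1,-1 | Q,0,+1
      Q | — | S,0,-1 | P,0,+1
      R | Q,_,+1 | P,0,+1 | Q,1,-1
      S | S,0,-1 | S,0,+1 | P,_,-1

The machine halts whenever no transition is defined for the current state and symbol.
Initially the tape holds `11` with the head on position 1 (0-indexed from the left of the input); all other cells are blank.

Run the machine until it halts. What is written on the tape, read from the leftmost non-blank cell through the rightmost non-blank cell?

P | _1[1]_   read 1 → write 1, move -1, go to R
R | _[1]1_   read 1 → write 0, move +1, go to P
P | _0[1]_   read 1 → write 1, move -1, go to R
R | _[0]1_   read 0 → write _, move +1, go to Q
Q | __[1]_   read 1 → write 0, move -1, go to S
S | _[_]0_   read _ → write _, move -1, go to P
P | [_]_0_   read _ → write 0, move +1, go to Q
Q | 0[_]0_   read _ → write 0, move +1, go to P
P | 00[0]_   read 0 → write 0, move +1, go to R
R | 000[_]   read _ → write 1, move -1, go to Q
Q | 00[0]1
The non-blank tape span at halt is 0001.

0001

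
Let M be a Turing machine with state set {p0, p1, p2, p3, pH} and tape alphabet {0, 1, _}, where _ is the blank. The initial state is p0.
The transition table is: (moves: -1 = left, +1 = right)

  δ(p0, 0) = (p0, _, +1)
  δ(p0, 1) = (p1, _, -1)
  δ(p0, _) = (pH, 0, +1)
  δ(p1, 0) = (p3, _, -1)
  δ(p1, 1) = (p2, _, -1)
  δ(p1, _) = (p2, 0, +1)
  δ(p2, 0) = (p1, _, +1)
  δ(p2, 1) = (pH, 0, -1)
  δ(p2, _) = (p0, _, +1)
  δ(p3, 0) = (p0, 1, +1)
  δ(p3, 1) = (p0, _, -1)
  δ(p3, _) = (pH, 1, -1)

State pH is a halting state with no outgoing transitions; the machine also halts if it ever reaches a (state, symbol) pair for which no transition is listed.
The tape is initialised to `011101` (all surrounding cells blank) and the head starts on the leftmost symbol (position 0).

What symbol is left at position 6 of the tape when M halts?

0

p0 | [0]11101__   read 0 → write _, move +1, go to p0
p0 | _[1]1101__   read 1 → write _, move -1, go to p1
p1 | [_]_1101__   read _ → write 0, move +1, go to p2
p2 | 0[_]1101__   read _ → write _, move +1, go to p0
p0 | 0_[1]101__   read 1 → write _, move -1, go to p1
p1 | 0[_]_101__   read _ → write 0, move +1, go to p2
p2 | 00[_]101__   read _ → write _, move +1, go to p0
p0 | 00_[1]01__   read 1 → write _, move -1, go to p1
p1 | 00[_]_01__   read _ → write 0, move +1, go to p2
p2 | 000[_]01__   read _ → write _, move +1, go to p0
p0 | 000_[0]1__   read 0 → write _, move +1, go to p0
p0 | 000__[1]__   read 1 → write _, move -1, go to p1
p1 | 000_[_]___   read _ → write 0, move +1, go to p2
p2 | 000_0[_]__   read _ → write _, move +1, go to p0
p0 | 000_0_[_]_   read _ → write 0, move +1, go to pH
pH | 000_0_0[_]
Cell 6 holds 0 when M halts.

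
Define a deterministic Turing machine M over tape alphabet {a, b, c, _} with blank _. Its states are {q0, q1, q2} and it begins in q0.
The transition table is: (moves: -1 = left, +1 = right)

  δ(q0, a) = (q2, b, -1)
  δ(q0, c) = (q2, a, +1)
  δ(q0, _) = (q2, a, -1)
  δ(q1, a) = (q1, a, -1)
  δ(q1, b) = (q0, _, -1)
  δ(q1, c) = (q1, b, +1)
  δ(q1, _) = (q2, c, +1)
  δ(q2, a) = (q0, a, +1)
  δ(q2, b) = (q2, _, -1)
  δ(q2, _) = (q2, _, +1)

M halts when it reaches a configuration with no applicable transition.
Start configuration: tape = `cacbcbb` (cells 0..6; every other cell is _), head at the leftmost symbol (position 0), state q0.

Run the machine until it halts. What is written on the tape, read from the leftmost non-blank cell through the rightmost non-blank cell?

state=q0 head=0 tape=[c]acbcbb   (q0,c)→(q2,a,+1)
state=q2 head=1 tape=a[a]cbcbb   (q2,a)→(q0,a,+1)
state=q0 head=2 tape=aa[c]bcbb   (q0,c)→(q2,a,+1)
state=q2 head=3 tape=aaa[b]cbb   (q2,b)→(q2,_,-1)
state=q2 head=2 tape=aa[a]_cbb   (q2,a)→(q0,a,+1)
state=q0 head=3 tape=aaa[_]cbb   (q0,_)→(q2,a,-1)
state=q2 head=2 tape=aa[a]acbb   (q2,a)→(q0,a,+1)
state=q0 head=3 tape=aaa[a]cbb   (q0,a)→(q2,b,-1)
state=q2 head=2 tape=aa[a]bcbb   (q2,a)→(q0,a,+1)
state=q0 head=3 tape=aaa[b]cbb
The non-blank tape span at halt is aaabcbb.

aaabcbb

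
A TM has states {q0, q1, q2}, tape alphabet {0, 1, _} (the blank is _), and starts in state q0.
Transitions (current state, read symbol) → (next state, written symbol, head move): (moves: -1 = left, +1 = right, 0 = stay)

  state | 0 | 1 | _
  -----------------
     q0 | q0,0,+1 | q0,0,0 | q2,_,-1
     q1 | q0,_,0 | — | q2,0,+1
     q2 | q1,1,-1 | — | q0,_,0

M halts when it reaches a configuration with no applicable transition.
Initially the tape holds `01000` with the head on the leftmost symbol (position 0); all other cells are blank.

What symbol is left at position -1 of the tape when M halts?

q0 | _[0]1000_   read 0 → write 0, move +1, go to q0
q0 | _0[1]000_   read 1 → write 0, move 0, go to q0
q0 | _0[0]000_   read 0 → write 0, move +1, go to q0
q0 | _00[0]00_   read 0 → write 0, move +1, go to q0
q0 | _000[0]0_   read 0 → write 0, move +1, go to q0
q0 | _0000[0]_   read 0 → write 0, move +1, go to q0
q0 | _00000[_]   read _ → write _, move -1, go to q2
q2 | _0000[0]_   read 0 → write 1, move -1, go to q1
q1 | _000[0]1_   read 0 → write _, move 0, go to q0
q0 | _000[_]1_   read _ → write _, move -1, go to q2
q2 | _00[0]_1_   read 0 → write 1, move -1, go to q1
q1 | _0[0]1_1_   read 0 → write _, move 0, go to q0
q0 | _0[_]1_1_   read _ → write _, move -1, go to q2
q2 | _[0]_1_1_   read 0 → write 1, move -1, go to q1
q1 | [_]1_1_1_   read _ → write 0, move +1, go to q2
q2 | 0[1]_1_1_
Cell -1 holds 0 when M halts.

0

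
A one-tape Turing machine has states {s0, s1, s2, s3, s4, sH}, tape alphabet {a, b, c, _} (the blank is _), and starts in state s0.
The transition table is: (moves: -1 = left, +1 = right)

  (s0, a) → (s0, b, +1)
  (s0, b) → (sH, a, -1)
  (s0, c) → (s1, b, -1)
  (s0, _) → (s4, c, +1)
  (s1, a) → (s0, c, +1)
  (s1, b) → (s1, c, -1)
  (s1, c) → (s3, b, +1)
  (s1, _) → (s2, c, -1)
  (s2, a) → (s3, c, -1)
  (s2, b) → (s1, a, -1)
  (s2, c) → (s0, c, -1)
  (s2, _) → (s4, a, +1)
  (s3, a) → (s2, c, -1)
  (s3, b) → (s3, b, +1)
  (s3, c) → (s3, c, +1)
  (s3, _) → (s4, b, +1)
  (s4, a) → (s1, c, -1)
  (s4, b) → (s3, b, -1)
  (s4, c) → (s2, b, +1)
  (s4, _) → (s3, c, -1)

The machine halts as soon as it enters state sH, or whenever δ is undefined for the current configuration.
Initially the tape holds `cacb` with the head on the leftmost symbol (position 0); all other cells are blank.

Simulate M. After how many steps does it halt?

18

s0 | ____[c]acb   read c → write b, move -1, go to s1
s1 | ___[_]bacb   read _ → write c, move -1, go to s2
s2 | __[_]cbacb   read _ → write a, move +1, go to s4
s4 | __a[c]bacb   read c → write b, move +1, go to s2
s2 | __ab[b]acb   read b → write a, move -1, go to s1
s1 | __a[b]aacb   read b → write c, move -1, go to s1
s1 | __[a]caacb   read a → write c, move +1, go to s0
s0 | __c[c]aacb   read c → write b, move -1, go to s1
s1 | __[c]baacb   read c → write b, move +1, go to s3
s3 | __b[b]aacb   read b → write b, move +1, go to s3
s3 | __bb[a]acb   read a → write c, move -1, go to s2
s2 | __b[b]cacb   read b → write a, move -1, go to s1
s1 | __[b]acacb   read b → write c, move -1, go to s1
s1 | _[_]cacacb   read _ → write c, move -1, go to s2
s2 | [_]ccacacb   read _ → write a, move +1, go to s4
s4 | a[c]cacacb   read c → write b, move +1, go to s2
s2 | ab[c]acacb   read c → write c, move -1, go to s0
s0 | a[b]cacacb   read b → write a, move -1, go to sH
sH | [a]acacacb
M halts after 18 transitions.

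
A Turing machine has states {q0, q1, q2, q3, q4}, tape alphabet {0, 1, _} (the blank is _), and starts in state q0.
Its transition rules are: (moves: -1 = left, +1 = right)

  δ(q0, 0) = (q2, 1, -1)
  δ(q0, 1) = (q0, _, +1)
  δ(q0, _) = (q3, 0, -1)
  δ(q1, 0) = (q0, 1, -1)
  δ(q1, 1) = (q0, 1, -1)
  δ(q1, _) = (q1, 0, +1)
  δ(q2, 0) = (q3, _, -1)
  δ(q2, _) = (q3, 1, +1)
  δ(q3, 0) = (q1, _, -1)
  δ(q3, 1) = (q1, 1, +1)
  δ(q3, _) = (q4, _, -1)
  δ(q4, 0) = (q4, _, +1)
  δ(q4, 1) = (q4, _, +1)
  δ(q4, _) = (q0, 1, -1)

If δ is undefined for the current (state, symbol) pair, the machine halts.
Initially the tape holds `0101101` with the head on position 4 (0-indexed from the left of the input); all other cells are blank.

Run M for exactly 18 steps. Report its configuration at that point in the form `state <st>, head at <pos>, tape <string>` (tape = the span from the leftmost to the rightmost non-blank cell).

state q3, head at 4, tape 010__000

state=q0 head=4 tape=0101[1]01_   (q0,1)→(q0,_,+1)
state=q0 head=5 tape=0101_[0]1_   (q0,0)→(q2,1,-1)
state=q2 head=4 tape=0101[_]11_   (q2,_)→(q3,1,+1)
state=q3 head=5 tape=01011[1]1_   (q3,1)→(q1,1,+1)
state=q1 head=6 tape=010111[1]_   (q1,1)→(q0,1,-1)
state=q0 head=5 tape=01011[1]1_   (q0,1)→(q0,_,+1)
state=q0 head=6 tape=01011_[1]_   (q0,1)→(q0,_,+1)
state=q0 head=7 tape=01011__[_]   (q0,_)→(q3,0,-1)
state=q3 head=6 tape=01011_[_]0   (q3,_)→(q4,_,-1)
state=q4 head=5 tape=01011[_]_0   (q4,_)→(q0,1,-1)
state=q0 head=4 tape=0101[1]1_0   (q0,1)→(q0,_,+1)
state=q0 head=5 tape=0101_[1]_0   (q0,1)→(q0,_,+1)
state=q0 head=6 tape=0101__[_]0   (q0,_)→(q3,0,-1)
state=q3 head=5 tape=0101_[_]00   (q3,_)→(q4,_,-1)
state=q4 head=4 tape=0101[_]_00   (q4,_)→(q0,1,-1)
state=q0 head=3 tape=010[1]1_00   (q0,1)→(q0,_,+1)
state=q0 head=4 tape=010_[1]_00   (q0,1)→(q0,_,+1)
state=q0 head=5 tape=010__[_]00   (q0,_)→(q3,0,-1)
state=q3 head=4 tape=010_[_]000
After 18 steps: state q3, head at 4, tape 010__000.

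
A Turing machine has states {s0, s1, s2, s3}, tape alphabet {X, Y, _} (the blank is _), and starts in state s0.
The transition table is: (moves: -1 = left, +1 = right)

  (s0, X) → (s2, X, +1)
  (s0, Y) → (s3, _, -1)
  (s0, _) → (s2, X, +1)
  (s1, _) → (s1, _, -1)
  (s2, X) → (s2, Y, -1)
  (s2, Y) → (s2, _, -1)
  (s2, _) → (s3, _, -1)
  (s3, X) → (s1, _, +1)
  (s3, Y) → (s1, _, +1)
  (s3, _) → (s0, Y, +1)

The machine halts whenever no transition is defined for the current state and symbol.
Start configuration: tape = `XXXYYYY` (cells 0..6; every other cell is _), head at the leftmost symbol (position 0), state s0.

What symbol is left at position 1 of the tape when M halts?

Y

s0 | ____[X]XXYYYY   read X → write X, move +1, go to s2
s2 | ____X[X]XYYYY   read X → write Y, move -1, go to s2
s2 | ____[X]YXYYYY   read X → write Y, move -1, go to s2
s2 | ___[_]YYXYYYY   read _ → write _, move -1, go to s3
s3 | __[_]_YYXYYYY   read _ → write Y, move +1, go to s0
s0 | __Y[_]YYXYYYY   read _ → write X, move +1, go to s2
s2 | __YX[Y]YXYYYY   read Y → write _, move -1, go to s2
s2 | __Y[X]_YXYYYY   read X → write Y, move -1, go to s2
s2 | __[Y]Y_YXYYYY   read Y → write _, move -1, go to s2
s2 | _[_]_Y_YXYYYY   read _ → write _, move -1, go to s3
s3 | [_]__Y_YXYYYY   read _ → write Y, move +1, go to s0
s0 | Y[_]_Y_YXYYYY   read _ → write X, move +1, go to s2
s2 | YX[_]Y_YXYYYY   read _ → write _, move -1, go to s3
s3 | Y[X]_Y_YXYYYY   read X → write _, move +1, go to s1
s1 | Y_[_]Y_YXYYYY   read _ → write _, move -1, go to s1
s1 | Y[_]_Y_YXYYYY   read _ → write _, move -1, go to s1
s1 | [Y]__Y_YXYYYY
Cell 1 holds Y when M halts.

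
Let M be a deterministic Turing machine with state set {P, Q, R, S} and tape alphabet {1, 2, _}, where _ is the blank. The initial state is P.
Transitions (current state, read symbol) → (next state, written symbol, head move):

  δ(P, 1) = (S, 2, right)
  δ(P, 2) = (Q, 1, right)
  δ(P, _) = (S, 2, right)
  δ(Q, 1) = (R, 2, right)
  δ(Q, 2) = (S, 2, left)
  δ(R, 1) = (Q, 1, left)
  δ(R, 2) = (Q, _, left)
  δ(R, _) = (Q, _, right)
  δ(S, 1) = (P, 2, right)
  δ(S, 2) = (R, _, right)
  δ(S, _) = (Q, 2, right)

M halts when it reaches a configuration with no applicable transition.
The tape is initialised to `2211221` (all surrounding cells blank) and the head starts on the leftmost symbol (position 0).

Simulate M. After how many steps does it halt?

P | [2]211221   read 2 → write 1, move right, go to Q
Q | 1[2]11221   read 2 → write 2, move left, go to S
S | [1]211221   read 1 → write 2, move right, go to P
P | 2[2]11221   read 2 → write 1, move right, go to Q
Q | 21[1]1221   read 1 → write 2, move right, go to R
R | 212[1]221   read 1 → write 1, move left, go to Q
Q | 21[2]1221   read 2 → write 2, move left, go to S
S | 2[1]21221   read 1 → write 2, move right, go to P
P | 22[2]1221   read 2 → write 1, move right, go to Q
Q | 221[1]221   read 1 → write 2, move right, go to R
R | 2212[2]21   read 2 → write _, move left, go to Q
Q | 221[2]_21   read 2 → write 2, move left, go to S
S | 22[1]2_21   read 1 → write 2, move right, go to P
P | 222[2]_21   read 2 → write 1, move right, go to Q
Q | 2221[_]21
M halts after 14 transitions.

14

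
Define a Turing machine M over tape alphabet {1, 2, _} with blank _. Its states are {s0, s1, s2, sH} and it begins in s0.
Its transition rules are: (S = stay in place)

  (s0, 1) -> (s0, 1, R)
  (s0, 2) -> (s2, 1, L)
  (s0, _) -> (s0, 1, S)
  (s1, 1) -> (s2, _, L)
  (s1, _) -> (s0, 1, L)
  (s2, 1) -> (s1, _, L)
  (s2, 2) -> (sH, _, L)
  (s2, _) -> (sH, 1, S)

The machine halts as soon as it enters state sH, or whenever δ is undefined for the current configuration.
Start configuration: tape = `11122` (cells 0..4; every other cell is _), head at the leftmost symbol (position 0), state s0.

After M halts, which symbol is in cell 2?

s0 | ___[1]1122   read 1 → write 1, move R, go to s0
s0 | ___1[1]122   read 1 → write 1, move R, go to s0
s0 | ___11[1]22   read 1 → write 1, move R, go to s0
s0 | ___111[2]2   read 2 → write 1, move L, go to s2
s2 | ___11[1]12   read 1 → write _, move L, go to s1
s1 | ___1[1]_12   read 1 → write _, move L, go to s2
s2 | ___[1]__12   read 1 → write _, move L, go to s1
s1 | __[_]___12   read _ → write 1, move L, go to s0
s0 | _[_]1___12   read _ → write 1, move S, go to s0
s0 | _[1]1___12   read 1 → write 1, move R, go to s0
s0 | _1[1]___12   read 1 → write 1, move R, go to s0
s0 | _11[_]__12   read _ → write 1, move S, go to s0
s0 | _11[1]__12   read 1 → write 1, move R, go to s0
s0 | _111[_]_12   read _ → write 1, move S, go to s0
s0 | _111[1]_12   read 1 → write 1, move R, go to s0
s0 | _1111[_]12   read _ → write 1, move S, go to s0
s0 | _1111[1]12   read 1 → write 1, move R, go to s0
s0 | _11111[1]2   read 1 → write 1, move R, go to s0
s0 | _111111[2]   read 2 → write 1, move L, go to s2
s2 | _11111[1]1   read 1 → write _, move L, go to s1
s1 | _1111[1]_1   read 1 → write _, move L, go to s2
s2 | _111[1]__1   read 1 → write _, move L, go to s1
s1 | _11[1]___1   read 1 → write _, move L, go to s2
s2 | _1[1]____1   read 1 → write _, move L, go to s1
s1 | _[1]_____1   read 1 → write _, move L, go to s2
s2 | [_]______1   read _ → write 1, move S, go to sH
sH | [1]______1
Cell 2 holds _ when M halts.

_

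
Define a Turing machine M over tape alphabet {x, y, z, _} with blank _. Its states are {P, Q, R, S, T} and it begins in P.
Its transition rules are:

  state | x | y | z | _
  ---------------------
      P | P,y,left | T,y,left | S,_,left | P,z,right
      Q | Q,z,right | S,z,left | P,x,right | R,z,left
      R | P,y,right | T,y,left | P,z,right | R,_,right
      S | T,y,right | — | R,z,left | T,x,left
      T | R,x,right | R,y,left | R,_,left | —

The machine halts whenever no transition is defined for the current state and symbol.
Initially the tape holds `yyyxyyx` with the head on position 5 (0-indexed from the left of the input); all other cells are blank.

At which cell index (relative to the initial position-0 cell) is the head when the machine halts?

P | _yyyxy[y]x   read y → write y, move left, go to T
T | _yyyx[y]yx   read y → write y, move left, go to R
R | _yyy[x]yyx   read x → write y, move right, go to P
P | _yyyy[y]yx   read y → write y, move left, go to T
T | _yyy[y]yyx   read y → write y, move left, go to R
R | _yy[y]yyyx   read y → write y, move left, go to T
T | _y[y]yyyyx   read y → write y, move left, go to R
R | _[y]yyyyyx   read y → write y, move left, go to T
T | [_]yyyyyyx
At halt the head is at cell -1.

-1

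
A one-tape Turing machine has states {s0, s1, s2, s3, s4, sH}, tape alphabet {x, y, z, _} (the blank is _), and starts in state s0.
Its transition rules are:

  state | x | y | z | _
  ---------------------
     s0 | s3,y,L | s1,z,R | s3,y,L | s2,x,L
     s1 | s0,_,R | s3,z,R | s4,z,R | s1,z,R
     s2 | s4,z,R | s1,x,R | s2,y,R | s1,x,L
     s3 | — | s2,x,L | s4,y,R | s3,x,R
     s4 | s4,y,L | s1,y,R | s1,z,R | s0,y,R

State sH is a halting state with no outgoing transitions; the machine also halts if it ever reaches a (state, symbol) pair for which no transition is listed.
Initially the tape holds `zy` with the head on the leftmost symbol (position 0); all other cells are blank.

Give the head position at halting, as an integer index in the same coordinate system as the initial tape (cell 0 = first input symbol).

s0 | _[z]y___   read z → write y, move L, go to s3
s3 | [_]yy___   read _ → write x, move R, go to s3
s3 | x[y]y___   read y → write x, move L, go to s2
s2 | [x]xy___   read x → write z, move R, go to s4
s4 | z[x]y___   read x → write y, move L, go to s4
s4 | [z]yy___   read z → write z, move R, go to s1
s1 | z[y]y___   read y → write z, move R, go to s3
s3 | zz[y]___   read y → write x, move L, go to s2
s2 | z[z]x___   read z → write y, move R, go to s2
s2 | zy[x]___   read x → write z, move R, go to s4
s4 | zyz[_]__   read _ → write y, move R, go to s0
s0 | zyzy[_]_   read _ → write x, move L, go to s2
s2 | zyz[y]x_   read y → write x, move R, go to s1
s1 | zyzx[x]_   read x → write _, move R, go to s0
s0 | zyzx_[_]   read _ → write x, move L, go to s2
s2 | zyzx[_]x   read _ → write x, move L, go to s1
s1 | zyz[x]xx   read x → write _, move R, go to s0
s0 | zyz_[x]x   read x → write y, move L, go to s3
s3 | zyz[_]yx   read _ → write x, move R, go to s3
s3 | zyzx[y]x   read y → write x, move L, go to s2
s2 | zyz[x]xx   read x → write z, move R, go to s4
s4 | zyzz[x]x   read x → write y, move L, go to s4
s4 | zyz[z]yx   read z → write z, move R, go to s1
s1 | zyzz[y]x   read y → write z, move R, go to s3
s3 | zyzzz[x]
At halt the head is at cell 4.

4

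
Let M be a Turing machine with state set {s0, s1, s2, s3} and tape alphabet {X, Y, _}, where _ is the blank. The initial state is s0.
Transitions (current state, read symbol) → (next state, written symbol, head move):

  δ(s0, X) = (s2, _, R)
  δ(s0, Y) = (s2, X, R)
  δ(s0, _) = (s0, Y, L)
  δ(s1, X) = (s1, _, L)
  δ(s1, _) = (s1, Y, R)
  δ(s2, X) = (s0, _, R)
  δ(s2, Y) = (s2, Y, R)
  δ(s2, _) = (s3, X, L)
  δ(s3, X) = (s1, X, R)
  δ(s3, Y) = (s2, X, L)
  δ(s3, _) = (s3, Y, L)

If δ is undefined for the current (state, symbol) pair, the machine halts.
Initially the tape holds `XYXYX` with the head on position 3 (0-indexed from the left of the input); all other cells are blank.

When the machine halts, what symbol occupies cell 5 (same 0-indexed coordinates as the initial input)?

Y

state=s0 head=3 tape=XYX[Y]X___   (s0,Y)→(s2,X,R)
state=s2 head=4 tape=XYXX[X]___   (s2,X)→(s0,_,R)
state=s0 head=5 tape=XYXX_[_]__   (s0,_)→(s0,Y,L)
state=s0 head=4 tape=XYXX[_]Y__   (s0,_)→(s0,Y,L)
state=s0 head=3 tape=XYX[X]YY__   (s0,X)→(s2,_,R)
state=s2 head=4 tape=XYX_[Y]Y__   (s2,Y)→(s2,Y,R)
state=s2 head=5 tape=XYX_Y[Y]__   (s2,Y)→(s2,Y,R)
state=s2 head=6 tape=XYX_YY[_]_   (s2,_)→(s3,X,L)
state=s3 head=5 tape=XYX_Y[Y]X_   (s3,Y)→(s2,X,L)
state=s2 head=4 tape=XYX_[Y]XX_   (s2,Y)→(s2,Y,R)
state=s2 head=5 tape=XYX_Y[X]X_   (s2,X)→(s0,_,R)
state=s0 head=6 tape=XYX_Y_[X]_   (s0,X)→(s2,_,R)
state=s2 head=7 tape=XYX_Y__[_]   (s2,_)→(s3,X,L)
state=s3 head=6 tape=XYX_Y_[_]X   (s3,_)→(s3,Y,L)
state=s3 head=5 tape=XYX_Y[_]YX   (s3,_)→(s3,Y,L)
state=s3 head=4 tape=XYX_[Y]YYX   (s3,Y)→(s2,X,L)
state=s2 head=3 tape=XYX[_]XYYX   (s2,_)→(s3,X,L)
state=s3 head=2 tape=XY[X]XXYYX   (s3,X)→(s1,X,R)
state=s1 head=3 tape=XYX[X]XYYX   (s1,X)→(s1,_,L)
state=s1 head=2 tape=XY[X]_XYYX   (s1,X)→(s1,_,L)
state=s1 head=1 tape=X[Y]__XYYX
Cell 5 holds Y when M halts.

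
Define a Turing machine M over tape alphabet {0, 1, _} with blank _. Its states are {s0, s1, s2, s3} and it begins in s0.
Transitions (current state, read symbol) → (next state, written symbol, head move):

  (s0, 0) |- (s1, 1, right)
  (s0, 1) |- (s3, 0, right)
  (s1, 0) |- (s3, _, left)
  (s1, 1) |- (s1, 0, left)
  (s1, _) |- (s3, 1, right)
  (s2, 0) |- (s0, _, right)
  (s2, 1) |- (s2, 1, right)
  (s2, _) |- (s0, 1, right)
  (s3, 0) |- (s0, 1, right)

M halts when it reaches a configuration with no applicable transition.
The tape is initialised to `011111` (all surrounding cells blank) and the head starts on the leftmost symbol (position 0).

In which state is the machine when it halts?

s3

s0 | __[0]11111   read 0 → write 1, move right, go to s1
s1 | __1[1]1111   read 1 → write 0, move left, go to s1
s1 | __[1]01111   read 1 → write 0, move left, go to s1
s1 | _[_]001111   read _ → write 1, move right, go to s3
s3 | _1[0]01111   read 0 → write 1, move right, go to s0
s0 | _11[0]1111   read 0 → write 1, move right, go to s1
s1 | _111[1]111   read 1 → write 0, move left, go to s1
s1 | _11[1]0111   read 1 → write 0, move left, go to s1
s1 | _1[1]00111   read 1 → write 0, move left, go to s1
s1 | _[1]000111   read 1 → write 0, move left, go to s1
s1 | [_]0000111   read _ → write 1, move right, go to s3
s3 | 1[0]000111   read 0 → write 1, move right, go to s0
s0 | 11[0]00111   read 0 → write 1, move right, go to s1
s1 | 111[0]0111   read 0 → write _, move left, go to s3
s3 | 11[1]_0111
No transition is defined for (s3, 1); M halts in state s3.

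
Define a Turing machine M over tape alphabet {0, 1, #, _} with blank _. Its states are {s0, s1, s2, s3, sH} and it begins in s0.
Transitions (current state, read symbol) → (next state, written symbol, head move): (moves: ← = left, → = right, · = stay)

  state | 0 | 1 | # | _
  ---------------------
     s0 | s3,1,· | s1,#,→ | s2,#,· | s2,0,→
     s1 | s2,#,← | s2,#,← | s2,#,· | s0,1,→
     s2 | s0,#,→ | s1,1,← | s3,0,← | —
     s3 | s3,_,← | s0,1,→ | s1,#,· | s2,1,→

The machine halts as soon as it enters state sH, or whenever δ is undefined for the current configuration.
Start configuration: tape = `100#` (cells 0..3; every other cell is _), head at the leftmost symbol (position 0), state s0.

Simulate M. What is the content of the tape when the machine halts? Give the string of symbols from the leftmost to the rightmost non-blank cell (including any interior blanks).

111110

s0 | _[1]00#__   read 1 → write #, move →, go to s1
s1 | _#[0]0#__   read 0 → write #, move ←, go to s2
s2 | _[#]#0#__   read # → write 0, move ←, go to s3
s3 | [_]0#0#__   read _ → write 1, move →, go to s2
s2 | 1[0]#0#__   read 0 → write #, move →, go to s0
s0 | 1#[#]0#__   read # → write #, move ·, go to s2
s2 | 1#[#]0#__   read # → write 0, move ←, go to s3
s3 | 1[#]00#__   read # → write #, move ·, go to s1
s1 | 1[#]00#__   read # → write #, move ·, go to s2
s2 | 1[#]00#__   read # → write 0, move ←, go to s3
s3 | [1]000#__   read 1 → write 1, move →, go to s0
s0 | 1[0]00#__   read 0 → write 1, move ·, go to s3
s3 | 1[1]00#__   read 1 → write 1, move →, go to s0
s0 | 11[0]0#__   read 0 → write 1, move ·, go to s3
s3 | 11[1]0#__   read 1 → write 1, move →, go to s0
s0 | 111[0]#__   read 0 → write 1, move ·, go to s3
s3 | 111[1]#__   read 1 → write 1, move →, go to s0
s0 | 1111[#]__   read # → write #, move ·, go to s2
s2 | 1111[#]__   read # → write 0, move ←, go to s3
s3 | 111[1]0__   read 1 → write 1, move →, go to s0
s0 | 1111[0]__   read 0 → write 1, move ·, go to s3
s3 | 1111[1]__   read 1 → write 1, move →, go to s0
s0 | 11111[_]_   read _ → write 0, move →, go to s2
s2 | 111110[_]
The non-blank tape span at halt is 111110.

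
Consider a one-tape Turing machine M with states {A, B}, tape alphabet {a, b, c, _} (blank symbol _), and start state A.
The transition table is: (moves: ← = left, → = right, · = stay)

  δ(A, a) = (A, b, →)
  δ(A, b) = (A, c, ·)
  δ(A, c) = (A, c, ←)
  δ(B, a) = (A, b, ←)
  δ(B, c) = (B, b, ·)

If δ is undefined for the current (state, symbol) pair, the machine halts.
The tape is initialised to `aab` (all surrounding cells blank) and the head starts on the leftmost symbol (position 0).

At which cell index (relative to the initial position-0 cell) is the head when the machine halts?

state=A head=0 tape=_[a]ab   (A,a)→(A,b,→)
state=A head=1 tape=_b[a]b   (A,a)→(A,b,→)
state=A head=2 tape=_bb[b]   (A,b)→(A,c,·)
state=A head=2 tape=_bb[c]   (A,c)→(A,c,←)
state=A head=1 tape=_b[b]c   (A,b)→(A,c,·)
state=A head=1 tape=_b[c]c   (A,c)→(A,c,←)
state=A head=0 tape=_[b]cc   (A,b)→(A,c,·)
state=A head=0 tape=_[c]cc   (A,c)→(A,c,←)
state=A head=-1 tape=[_]ccc
At halt the head is at cell -1.

-1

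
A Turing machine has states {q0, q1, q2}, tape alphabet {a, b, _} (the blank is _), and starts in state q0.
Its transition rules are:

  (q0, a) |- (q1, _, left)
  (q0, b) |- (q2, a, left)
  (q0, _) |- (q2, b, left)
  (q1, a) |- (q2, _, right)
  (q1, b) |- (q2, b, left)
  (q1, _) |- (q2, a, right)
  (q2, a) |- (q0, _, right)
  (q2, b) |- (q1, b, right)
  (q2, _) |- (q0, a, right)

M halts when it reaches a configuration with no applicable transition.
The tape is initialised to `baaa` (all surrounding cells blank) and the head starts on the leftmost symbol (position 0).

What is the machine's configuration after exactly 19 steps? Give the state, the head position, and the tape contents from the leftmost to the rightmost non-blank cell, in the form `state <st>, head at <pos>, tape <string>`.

q0 | _[b]aaa_   read b → write a, move left, go to q2
q2 | [_]aaaa_   read _ → write a, move right, go to q0
q0 | a[a]aaa_   read a → write _, move left, go to q1
q1 | [a]_aaa_   read a → write _, move right, go to q2
q2 | _[_]aaa_   read _ → write a, move right, go to q0
q0 | _a[a]aa_   read a → write _, move left, go to q1
q1 | _[a]_aa_   read a → write _, move right, go to q2
q2 | __[_]aa_   read _ → write a, move right, go to q0
q0 | __a[a]a_   read a → write _, move left, go to q1
q1 | __[a]_a_   read a → write _, move right, go to q2
q2 | ___[_]a_   read _ → write a, move right, go to q0
q0 | ___a[a]_   read a → write _, move left, go to q1
q1 | ___[a]__   read a → write _, move right, go to q2
q2 | ____[_]_   read _ → write a, move right, go to q0
q0 | ____a[_]   read _ → write b, move left, go to q2
q2 | ____[a]b   read a → write _, move right, go to q0
q0 | _____[b]   read b → write a, move left, go to q2
q2 | ____[_]a   read _ → write a, move right, go to q0
q0 | ____a[a]   read a → write _, move left, go to q1
q1 | ____[a]_
After 19 steps: state q1, head at 3, tape a.

state q1, head at 3, tape a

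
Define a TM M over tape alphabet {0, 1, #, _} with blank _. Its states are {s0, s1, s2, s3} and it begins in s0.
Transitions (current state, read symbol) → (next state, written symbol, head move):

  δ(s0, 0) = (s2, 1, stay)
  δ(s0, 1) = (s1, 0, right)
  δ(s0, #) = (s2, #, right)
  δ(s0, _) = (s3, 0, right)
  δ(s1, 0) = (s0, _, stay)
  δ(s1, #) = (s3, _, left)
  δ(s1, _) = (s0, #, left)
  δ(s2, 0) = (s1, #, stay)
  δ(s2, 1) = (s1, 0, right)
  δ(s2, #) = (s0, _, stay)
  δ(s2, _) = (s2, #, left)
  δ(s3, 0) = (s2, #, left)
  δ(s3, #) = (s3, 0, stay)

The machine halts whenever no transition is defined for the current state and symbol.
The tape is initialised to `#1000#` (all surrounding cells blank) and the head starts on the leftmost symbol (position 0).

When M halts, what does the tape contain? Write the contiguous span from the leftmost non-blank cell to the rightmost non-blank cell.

s0 | _[#]1000#   read # → write #, move right, go to s2
s2 | _#[1]000#   read 1 → write 0, move right, go to s1
s1 | _#0[0]00#   read 0 → write _, move stay, go to s0
s0 | _#0[_]00#   read _ → write 0, move right, go to s3
s3 | _#00[0]0#   read 0 → write #, move left, go to s2
s2 | _#0[0]#0#   read 0 → write #, move stay, go to s1
s1 | _#0[#]#0#   read # → write _, move left, go to s3
s3 | _#[0]_#0#   read 0 → write #, move left, go to s2
s2 | _[#]#_#0#   read # → write _, move stay, go to s0
s0 | _[_]#_#0#   read _ → write 0, move right, go to s3
s3 | _0[#]_#0#   read # → write 0, move stay, go to s3
s3 | _0[0]_#0#   read 0 → write #, move left, go to s2
s2 | _[0]#_#0#   read 0 → write #, move stay, go to s1
s1 | _[#]#_#0#   read # → write _, move left, go to s3
s3 | [_]_#_#0#
The non-blank tape span at halt is #_#0#.

#_#0#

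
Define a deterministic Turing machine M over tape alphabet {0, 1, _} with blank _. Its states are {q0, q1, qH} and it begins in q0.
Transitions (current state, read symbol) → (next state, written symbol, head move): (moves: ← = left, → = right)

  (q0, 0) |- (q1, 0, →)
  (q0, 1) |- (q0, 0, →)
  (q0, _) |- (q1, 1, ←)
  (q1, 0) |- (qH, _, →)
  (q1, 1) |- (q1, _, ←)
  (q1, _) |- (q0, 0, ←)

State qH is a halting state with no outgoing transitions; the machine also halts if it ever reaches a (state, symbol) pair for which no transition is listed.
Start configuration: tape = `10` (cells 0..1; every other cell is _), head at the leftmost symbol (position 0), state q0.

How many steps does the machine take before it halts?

state=q0 head=0 tape=[1]0__   (q0,1)→(q0,0,→)
state=q0 head=1 tape=0[0]__   (q0,0)→(q1,0,→)
state=q1 head=2 tape=00[_]_   (q1,_)→(q0,0,←)
state=q0 head=1 tape=0[0]0_   (q0,0)→(q1,0,→)
state=q1 head=2 tape=00[0]_   (q1,0)→(qH,_,→)
state=qH head=3 tape=00_[_]
M halts after 5 transitions.

5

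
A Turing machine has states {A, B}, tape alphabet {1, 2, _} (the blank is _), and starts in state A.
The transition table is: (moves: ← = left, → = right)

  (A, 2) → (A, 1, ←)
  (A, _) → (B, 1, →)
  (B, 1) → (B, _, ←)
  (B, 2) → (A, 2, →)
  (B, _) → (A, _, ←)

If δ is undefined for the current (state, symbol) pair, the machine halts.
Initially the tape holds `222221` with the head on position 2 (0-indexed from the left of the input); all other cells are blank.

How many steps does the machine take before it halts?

A | ___22[2]221   read 2 → write 1, move ←, go to A
A | ___2[2]1221   read 2 → write 1, move ←, go to A
A | ___[2]11221   read 2 → write 1, move ←, go to A
A | __[_]111221   read _ → write 1, move →, go to B
B | __1[1]11221   read 1 → write _, move ←, go to B
B | __[1]_11221   read 1 → write _, move ←, go to B
B | _[_]__11221   read _ → write _, move ←, go to A
A | [_]___11221   read _ → write 1, move →, go to B
B | 1[_]__11221   read _ → write _, move ←, go to A
A | [1]___11221
M halts after 9 transitions.

9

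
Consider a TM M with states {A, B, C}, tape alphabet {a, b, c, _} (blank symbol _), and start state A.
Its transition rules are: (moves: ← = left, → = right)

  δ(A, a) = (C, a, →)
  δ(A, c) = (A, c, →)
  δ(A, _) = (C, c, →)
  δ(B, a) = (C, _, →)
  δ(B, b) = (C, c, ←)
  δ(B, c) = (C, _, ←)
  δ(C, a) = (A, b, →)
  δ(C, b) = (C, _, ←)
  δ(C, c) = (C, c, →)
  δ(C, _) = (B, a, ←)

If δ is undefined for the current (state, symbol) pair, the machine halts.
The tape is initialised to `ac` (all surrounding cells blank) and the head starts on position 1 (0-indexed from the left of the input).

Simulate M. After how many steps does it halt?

A | __a[c]_____   read c → write c, move →, go to A
A | __ac[_]____   read _ → write c, move →, go to C
C | __acc[_]___   read _ → write a, move ←, go to B
B | __ac[c]a___   read c → write _, move ←, go to C
C | __a[c]_a___   read c → write c, move →, go to C
C | __ac[_]a___   read _ → write a, move ←, go to B
B | __a[c]aa___   read c → write _, move ←, go to C
C | __[a]_aa___   read a → write b, move →, go to A
A | __b[_]aa___   read _ → write c, move →, go to C
C | __bc[a]a___   read a → write b, move →, go to A
A | __bcb[a]___   read a → write a, move →, go to C
C | __bcba[_]__   read _ → write a, move ←, go to B
B | __bcb[a]a__   read a → write _, move →, go to C
C | __bcb_[a]__   read a → write b, move →, go to A
A | __bcb_b[_]_   read _ → write c, move →, go to C
C | __bcb_bc[_]   read _ → write a, move ←, go to B
B | __bcb_b[c]a   read c → write _, move ←, go to C
C | __bcb_[b]_a   read b → write _, move ←, go to C
C | __bcb[_]__a   read _ → write a, move ←, go to B
B | __bc[b]a__a   read b → write c, move ←, go to C
C | __b[c]ca__a   read c → write c, move →, go to C
C | __bc[c]a__a   read c → write c, move →, go to C
C | __bcc[a]__a   read a → write b, move →, go to A
A | __bccb[_]_a   read _ → write c, move →, go to C
C | __bccbc[_]a   read _ → write a, move ←, go to B
B | __bccb[c]aa   read c → write _, move ←, go to C
C | __bcc[b]_aa   read b → write _, move ←, go to C
C | __bc[c]__aa   read c → write c, move →, go to C
C | __bcc[_]_aa   read _ → write a, move ←, go to B
B | __bc[c]a_aa   read c → write _, move ←, go to C
C | __b[c]_a_aa   read c → write c, move →, go to C
C | __bc[_]a_aa   read _ → write a, move ←, go to B
B | __b[c]aa_aa   read c → write _, move ←, go to C
C | __[b]_aa_aa   read b → write _, move ←, go to C
C | _[_]__aa_aa   read _ → write a, move ←, go to B
B | [_]a__aa_aa
M halts after 35 transitions.

35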